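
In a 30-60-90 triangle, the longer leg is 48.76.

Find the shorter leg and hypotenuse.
In a 30-60-90 triangle the sides are in ratio 1 : √3 : 2, so short leg = long leg/√3 and hypotenuse = 2·(short leg).
Short leg = 48.76/√3 ≈ 48.76/1.73205 ≈ 28.1516
Hypotenuse = 2·28.1516 ≈ 56.3032

Short leg = 28.15, Hypotenuse = 56.3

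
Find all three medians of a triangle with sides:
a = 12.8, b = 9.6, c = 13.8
Median formula: m_a = ½√(2b² + 2c² − a²) (and cyclically). a² = 163.84, b² = 92.16, c² = 190.44.
m_a = ½√(2·92.16 + 2·190.44 − 163.84) = ½√401.36 ≈ ½·20.034 ≈ 10.017
m_b = ½√(2·163.84 + 2·190.44 − 92.16) = ½√616.4 ≈ ½·24.8274 ≈ 12.4137
m_c = ½√(2·163.84 + 2·92.16 − 190.44) = ½√321.56 ≈ ½·17.9321 ≈ 8.96605

m_a = 10.02, m_b = 12.41, m_c = 8.966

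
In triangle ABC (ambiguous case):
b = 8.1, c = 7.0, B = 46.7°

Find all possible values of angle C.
b/sin(B) = c/sin(C)  ⇒  sin(C) = c·sin(B)/b = 7.0·sin(46.7°)/8.1
sin(46.7°) ≈ 0.727773
sin(C) ≈ 7.0·0.727773/8.1 ≈ 5.09441/8.1 ≈ 0.628939
Candidate 1: C₁ = arcsin(0.628939) ≈ 38.9719°  →  A = 180° − 46.7° − 38.9719° ≈ 94.3281° > 0, valid
Candidate 2: C₂ = 180° − C₁ ≈ 141.028°  →  A = 180° − 46.7° − 141.028° ≈ -7.7281° ≤ 0, not a valid triangle

C = 38.97° (one solution)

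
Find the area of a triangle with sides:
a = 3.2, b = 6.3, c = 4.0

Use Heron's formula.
s = (3.2 + 6.3 + 4.0)/2 = 13.5/2 = 6.75
s − a = 3.55, s − b = 0.45, s − c = 2.75
s(s−a)(s−b)(s−c) = 6.75·3.55·0.45·2.75 ≈ 29.6536
Area = √29.6536 ≈ 5.44551

Area = 5.446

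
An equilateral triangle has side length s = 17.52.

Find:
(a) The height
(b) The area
(a) The height splits the triangle into two 30-60-90 halves: h = s·√3/2 = 17.52·1.73205/2 ≈ 30.3455/2 ≈ 15.1728
(b) Area = (√3/4)·s² = (√3/4)·17.52² = (√3/4)·306.9504 ≈ 0.433013·306.9504 ≈ 132.913

Height = 15.17, Area = 132.9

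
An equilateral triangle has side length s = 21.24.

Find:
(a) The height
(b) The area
(a) The height splits the triangle into two 30-60-90 halves: h = s·√3/2 = 21.24·1.73205/2 ≈ 36.7888/2 ≈ 18.3944
(b) Area = (√3/4)·s² = (√3/4)·21.24² = (√3/4)·451.1376 ≈ 0.433013·451.1376 ≈ 195.348

Height = 18.39, Area = 195.3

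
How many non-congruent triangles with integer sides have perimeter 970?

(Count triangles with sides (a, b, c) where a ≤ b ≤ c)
Let a ≤ b ≤ c with a + b + c = 970. The only binding inequality is a + b > c, i.e. 970 − c > c, so c < 970/2; and c ≥ 970/3 since c is the largest side.
So 324 ≤ c ≤ 484. For each c, b runs from ⌈(970 − c)/2⌉ up to c (then a = 970 − b − c satisfies 1 ≤ a ≤ b automatically), giving c − ⌈(970 − c)/2⌉ + 1 choices.
Summing over c: 2 + 3 + 5 + 6 + … + 240 + 242  (161 terms, c = 324, …, 484) = 19602
Check (closed form: nearest integer to p²/48 for even p, (p+3)²/48 for odd p): 970²/48 = 940900/48 ≈ 19602.08 → 19602

19602 triangles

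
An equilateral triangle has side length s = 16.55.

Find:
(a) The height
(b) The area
(a) The height splits the triangle into two 30-60-90 halves: h = s·√3/2 = 16.55·1.73205/2 ≈ 28.6654/2 ≈ 14.3327
(b) Area = (√3/4)·s² = (√3/4)·16.55² = (√3/4)·273.9025 ≈ 0.433013·273.9025 ≈ 118.603

Height = 14.33, Area = 118.6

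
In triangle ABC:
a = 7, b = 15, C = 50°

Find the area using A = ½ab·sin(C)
A = ½·a·b·sin(C) = ½·7·15·sin(50°)
sin(50°) ≈ 0.766044
A ≈ ½·105·0.766044 = 52.5·0.766044 ≈ 40.2173

Area = 40.22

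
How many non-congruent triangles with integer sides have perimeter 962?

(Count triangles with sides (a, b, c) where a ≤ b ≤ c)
Let a ≤ b ≤ c with a + b + c = 962. The only binding inequality is a + b > c, i.e. 962 − c > c, so c < 962/2; and c ≥ 962/3 since c is the largest side.
So 321 ≤ c ≤ 480. For each c, b runs from ⌈(962 − c)/2⌉ up to c (then a = 962 − b − c satisfies 1 ≤ a ≤ b automatically), giving c − ⌈(962 − c)/2⌉ + 1 choices.
Summing over c: 1 + 3 + 4 + 6 + … + 238 + 240  (160 terms, c = 321, …, 480) = 19280
Check (closed form: nearest integer to p²/48 for even p, (p+3)²/48 for odd p): 962²/48 = 925444/48 ≈ 19280.08 → 19280

19280 triangles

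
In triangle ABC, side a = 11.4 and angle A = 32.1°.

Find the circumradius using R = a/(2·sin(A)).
R = a/(2·sin(A)) = 11.4/(2·sin(32.1°))
sin(32.1°) ≈ 0.531399
R ≈ 11.4/(2·0.531399) = 11.4/1.0628 ≈ 10.7264

R = 10.73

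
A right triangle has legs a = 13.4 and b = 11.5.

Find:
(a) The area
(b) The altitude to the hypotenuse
(a) The legs are perpendicular, so Area = ½·a·b = ½·13.4·11.5 = ½·154.1 = 77.05
(b) Hypotenuse c = √(a² + b²) = √(179.56 + 132.25) = √311.81 ≈ 17.6581
    Area = ½·c·h_c  ⇒  h_c = 2·Area/c = 154.1/17.6581 ≈ 8.72685

Area = 77.05, h_c = 8.727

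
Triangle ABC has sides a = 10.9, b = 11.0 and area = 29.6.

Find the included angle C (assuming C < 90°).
Area = ½·a·b·sin(C)  ⇒  sin(C) = 2·Area/(a·b) = 2·29.6/(10.9·11.0) = 59.2/119.9 ≈ 0.493745
C = arcsin(0.493745) ≈ 29.587° (taking the acute solution since C < 90°)

C = 29.59°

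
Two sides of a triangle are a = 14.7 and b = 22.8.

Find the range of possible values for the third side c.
Triangle inequality: |a − b| < c < a + b
|a − b| = |14.7 − 22.8| = 8.1
a + b = 14.7 + 22.8 = 37.5

8.1 < c < 37.5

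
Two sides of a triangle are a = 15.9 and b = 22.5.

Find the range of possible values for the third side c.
Triangle inequality: |a − b| < c < a + b
|a − b| = |15.9 − 22.5| = 6.6
a + b = 15.9 + 22.5 = 38.4

6.6 < c < 38.4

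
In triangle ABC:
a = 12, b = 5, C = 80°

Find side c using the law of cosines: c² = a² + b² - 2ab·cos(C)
c² = 12² + 5² − 2·12·5·cos(80°)
cos(80°) ≈ 0.173648
c² ≈ 144 + 25 − 120·(0.173648) ≈ 169 − 20.8378 ≈ 148.162
c ≈ √148.162 ≈ 12.1722

c = 12.17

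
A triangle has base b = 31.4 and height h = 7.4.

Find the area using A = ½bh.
A = ½·b·h = ½·31.4·7.4 = ½·232.36 = 116.18

Area = 116.18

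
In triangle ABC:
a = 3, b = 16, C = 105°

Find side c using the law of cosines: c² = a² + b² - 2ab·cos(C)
c² = 3² + 16² − 2·3·16·cos(105°)
cos(105°) ≈ -0.258819
c² ≈ 9 + 256 − 96·(-0.258819) ≈ 265 + 24.8466 ≈ 289.847
c ≈ √289.847 ≈ 17.0249

c = 17.02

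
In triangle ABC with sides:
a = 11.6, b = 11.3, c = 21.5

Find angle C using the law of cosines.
c² = a² + b² − 2ab·cos(C)  ⇒  cos(C) = (a² + b² − c²)/(2ab)
cos(C) = (11.6² + 11.3² − 21.5²)/(2·11.6·11.3) = (134.56 + 127.69 − 462.25)/262.16 = -200/262.16 ≈ -0.762893
C = arccos(-0.762893) ≈ 139.72°

C = 139.7°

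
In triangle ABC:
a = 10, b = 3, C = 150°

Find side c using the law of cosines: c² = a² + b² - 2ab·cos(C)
c² = 10² + 3² − 2·10·3·cos(150°)
cos(150°) ≈ -0.866025
c² ≈ 100 + 9 − 60·(-0.866025) ≈ 109 + 51.9615 ≈ 160.962
c ≈ √160.962 ≈ 12.6871

c = 12.69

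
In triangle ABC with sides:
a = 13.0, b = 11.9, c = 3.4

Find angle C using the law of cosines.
c² = a² + b² − 2ab·cos(C)  ⇒  cos(C) = (a² + b² − c²)/(2ab)
cos(C) = (13.0² + 11.9² − 3.4²)/(2·13.0·11.9) = (169 + 141.61 − 11.56)/309.4 = 299.05/309.4 ≈ 0.966548
C = arccos(0.966548) ≈ 14.8616°

C = 14.86°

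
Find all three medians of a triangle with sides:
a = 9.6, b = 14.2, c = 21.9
Median formula: m_a = ½√(2b² + 2c² − a²) (and cyclically). a² = 92.16, b² = 201.64, c² = 479.61.
m_a = ½√(2·201.64 + 2·479.61 − 92.16) = ½√1270.34 ≈ ½·35.6418 ≈ 17.8209
m_b = ½√(2·92.16 + 2·479.61 − 201.64) = ½√941.9 ≈ ½·30.6904 ≈ 15.3452
m_c = ½√(2·92.16 + 2·201.64 − 479.61) = ½√107.99 ≈ ½·10.3918 ≈ 5.19591

m_a = 17.82, m_b = 15.35, m_c = 5.196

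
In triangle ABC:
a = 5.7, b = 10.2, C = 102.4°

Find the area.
Two sides and the included angle (SAS): A = ½·a·b·sin(C) = ½·5.7·10.2·sin(102.4°)
sin(102.4°) ≈ 0.976672
A ≈ ½·58.14·0.976672 = 29.07·0.976672 ≈ 28.3919

Area = 28.39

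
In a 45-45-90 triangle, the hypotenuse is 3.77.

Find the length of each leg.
In a 45-45-90 triangle hypotenuse = leg·√2, so leg = hypotenuse/√2.
Leg = 3.77/√2 ≈ 3.77/1.41421 ≈ 2.66579

Each leg = 2.666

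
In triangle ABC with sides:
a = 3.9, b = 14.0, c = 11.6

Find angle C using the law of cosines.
c² = a² + b² − 2ab·cos(C)  ⇒  cos(C) = (a² + b² − c²)/(2ab)
cos(C) = (3.9² + 14.0² − 11.6²)/(2·3.9·14.0) = (15.21 + 196 − 134.56)/109.2 = 76.65/109.2 ≈ 0.701923
C = arccos(0.701923) ≈ 45.4185°

C = 45.42°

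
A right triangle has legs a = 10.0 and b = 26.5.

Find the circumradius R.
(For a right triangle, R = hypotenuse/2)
Hypotenuse c = √(a² + b²) = √(100 + 702.25) = √802.25 ≈ 28.324
R = c/2 ≈ 28.324/2 ≈ 14.162

R = 14.16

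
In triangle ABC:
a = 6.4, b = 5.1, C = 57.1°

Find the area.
Two sides and the included angle (SAS): A = ½·a·b·sin(C) = ½·6.4·5.1·sin(57.1°)
sin(57.1°) ≈ 0.83962
A ≈ ½·32.64·0.83962 = 16.32·0.83962 ≈ 13.7026

Area = 13.7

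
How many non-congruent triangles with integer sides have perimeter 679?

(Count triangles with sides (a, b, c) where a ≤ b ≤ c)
Let a ≤ b ≤ c with a + b + c = 679. The only binding inequality is a + b > c, i.e. 679 − c > c, so c < 679/2; and c ≥ 679/3 since c is the largest side.
So 227 ≤ c ≤ 339. For each c, b runs from ⌈(679 − c)/2⌉ up to c (then a = 679 − b − c satisfies 1 ≤ a ≤ b automatically), giving c − ⌈(679 − c)/2⌉ + 1 choices.
Summing over c: 2 + 3 + 5 + 6 + … + 168 + 170  (113 terms, c = 227, …, 339) = 9690
Check (closed form: nearest integer to p²/48 for even p, (p+3)²/48 for odd p): (679+3)²/48 = 682²/48 = 465124/48 ≈ 9690.08 → 9690

9690 triangles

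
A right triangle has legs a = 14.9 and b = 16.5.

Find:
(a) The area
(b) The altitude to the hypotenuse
(a) The legs are perpendicular, so Area = ½·a·b = ½·14.9·16.5 = ½·245.85 = 122.925
(b) Hypotenuse c = √(a² + b²) = √(222.01 + 272.25) = √494.26 ≈ 22.232
    Area = ½·c·h_c  ⇒  h_c = 2·Area/c = 245.85/22.232 ≈ 11.0584

Area = 122.925, h_c = 11.06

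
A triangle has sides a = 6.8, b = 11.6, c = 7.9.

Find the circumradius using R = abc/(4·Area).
First find the area with Heron's formula.
s = (6.8 + 11.6 + 7.9)/2 = 13.15
Area = √(s(s−a)(s−b)(s−c)) = √(13.15·6.35·1.55·5.25) ≈ √679.502 ≈ 26.0673
abc = 6.8·11.6·7.9 = 623.152
R = abc/(4·Area) ≈ 623.152/(4·26.0673) = 623.152/104.269 ≈ 5.97639

R = 5.976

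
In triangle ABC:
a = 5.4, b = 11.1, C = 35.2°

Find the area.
Two sides and the included angle (SAS): A = ½·a·b·sin(C) = ½·5.4·11.1·sin(35.2°)
sin(35.2°) ≈ 0.576432
A ≈ ½·59.94·0.576432 = 29.97·0.576432 ≈ 17.2757

Area = 17.28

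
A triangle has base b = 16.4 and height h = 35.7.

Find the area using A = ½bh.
A = ½·b·h = ½·16.4·35.7 = ½·585.48 = 292.74

Area = 292.74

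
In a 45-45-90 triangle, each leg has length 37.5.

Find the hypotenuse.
In a 45-45-90 triangle the sides are in ratio 1 : 1 : √2, so hypotenuse = leg·√2.
Hypotenuse = 37.5·√2 ≈ 37.5·1.41421 ≈ 53.033

Hypotenuse = 37.5√2 = 53.03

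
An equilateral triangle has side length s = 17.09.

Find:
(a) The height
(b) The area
(a) The height splits the triangle into two 30-60-90 halves: h = s·√3/2 = 17.09·1.73205/2 ≈ 29.6007/2 ≈ 14.8004
(b) Area = (√3/4)·s² = (√3/4)·17.09² = (√3/4)·292.0681 ≈ 0.433013·292.0681 ≈ 126.469

Height = 14.8, Area = 126.5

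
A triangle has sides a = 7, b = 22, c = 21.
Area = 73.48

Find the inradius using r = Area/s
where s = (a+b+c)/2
s = (7 + 22 + 21)/2 = 50/2 = 25
r = Area/s = 73.48/25 ≈ 2.9392

r = 2.939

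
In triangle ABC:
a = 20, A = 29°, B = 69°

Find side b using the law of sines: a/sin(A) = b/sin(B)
a/sin(A) = b/sin(B)  ⇒  b = a·sin(B)/sin(A) = 20·sin(69°)/sin(29°)
sin(69°) ≈ 0.93358, sin(29°) ≈ 0.48481
b ≈ 20·0.93358/0.48481 ≈ 18.6716/0.48481 ≈ 38.5133

b = 38.51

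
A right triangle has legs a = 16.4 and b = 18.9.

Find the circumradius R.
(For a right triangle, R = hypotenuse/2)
Hypotenuse c = √(a² + b²) = √(268.96 + 357.21) = √626.17 ≈ 25.0234
R = c/2 ≈ 25.0234/2 ≈ 12.5117

R = 12.51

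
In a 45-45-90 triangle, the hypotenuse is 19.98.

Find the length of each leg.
In a 45-45-90 triangle hypotenuse = leg·√2, so leg = hypotenuse/√2.
Leg = 19.98/√2 ≈ 19.98/1.41421 ≈ 14.128

Each leg = 14.13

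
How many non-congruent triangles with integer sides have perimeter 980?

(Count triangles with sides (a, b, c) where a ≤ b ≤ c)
Let a ≤ b ≤ c with a + b + c = 980. The only binding inequality is a + b > c, i.e. 980 − c > c, so c < 980/2; and c ≥ 980/3 since c is the largest side.
So 327 ≤ c ≤ 489. For each c, b runs from ⌈(980 − c)/2⌉ up to c (then a = 980 − b − c satisfies 1 ≤ a ≤ b automatically), giving c − ⌈(980 − c)/2⌉ + 1 choices.
Summing over c: 1 + 3 + 4 + 6 + … + 243 + 244  (163 terms, c = 327, …, 489) = 20008
Check (closed form: nearest integer to p²/48 for even p, (p+3)²/48 for odd p): 980²/48 = 960400/48 ≈ 20008.33 → 20008

20008 triangles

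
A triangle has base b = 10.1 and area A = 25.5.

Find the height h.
A = ½·b·h  ⇒  h = 2A/b = 2·25.5/10.1 = 51/10.1 ≈ 5.0495

h = 5.05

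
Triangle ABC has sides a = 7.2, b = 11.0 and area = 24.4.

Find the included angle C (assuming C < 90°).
Area = ½·a·b·sin(C)  ⇒  sin(C) = 2·Area/(a·b) = 2·24.4/(7.2·11.0) = 48.8/79.2 ≈ 0.616162
C = arcsin(0.616162) ≈ 38.0364° (taking the acute solution since C < 90°)

C = 38.04°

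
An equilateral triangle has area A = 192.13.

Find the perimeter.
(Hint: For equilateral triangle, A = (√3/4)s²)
A = (√3/4)s²  ⇒  s² = 4A/√3 = 4·192.13/√3 = 768.52/1.73205 ≈ 443.705
s ≈ √443.705 ≈ 21.0643
Perimeter = 3s ≈ 3·21.0643 ≈ 63.1929

Perimeter = 63.19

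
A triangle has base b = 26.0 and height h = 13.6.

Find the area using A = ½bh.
A = ½·b·h = ½·26.0·13.6 = ½·353.6 = 176.8

Area = 176.8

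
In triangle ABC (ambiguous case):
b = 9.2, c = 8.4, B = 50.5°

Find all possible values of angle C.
b/sin(B) = c/sin(C)  ⇒  sin(C) = c·sin(B)/b = 8.4·sin(50.5°)/9.2
sin(50.5°) ≈ 0.771625
sin(C) ≈ 8.4·0.771625/9.2 ≈ 6.48165/9.2 ≈ 0.704527
Candidate 1: C₁ = arcsin(0.704527) ≈ 44.7913°  →  A = 180° − 50.5° − 44.7913° ≈ 84.7087° > 0, valid
Candidate 2: C₂ = 180° − C₁ ≈ 135.209°  →  A = 180° − 50.5° − 135.209° ≈ -5.7087° ≤ 0, not a valid triangle

C = 44.79° (one solution)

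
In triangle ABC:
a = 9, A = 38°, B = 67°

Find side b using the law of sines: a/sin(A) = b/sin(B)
a/sin(A) = b/sin(B)  ⇒  b = a·sin(B)/sin(A) = 9·sin(67°)/sin(38°)
sin(67°) ≈ 0.920505, sin(38°) ≈ 0.615661
b ≈ 9·0.920505/0.615661 ≈ 8.28454/0.615661 ≈ 13.4563

b = 13.46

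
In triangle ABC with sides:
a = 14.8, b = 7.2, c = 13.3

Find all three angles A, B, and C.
Law of cosines for each angle (a² = 219.04, b² = 51.84, c² = 176.89):
cos(A) = (b² + c² − a²)/(2bc) = (51.84 + 176.89 − 219.04)/(2·7.2·13.3) = 9.69/191.52 ≈ 0.0505952  ⇒  A ≈ 87.0999°
cos(B) = (a² + c² − b²)/(2ac) = (219.04 + 176.89 − 51.84)/(2·14.8·13.3) = 344.09/393.68 ≈ 0.874035  ⇒  B ≈ 29.0691°
cos(C) = (a² + b² − c²)/(2ab) = (219.04 + 51.84 − 176.89)/(2·14.8·7.2) = 93.99/213.12 ≈ 0.441019  ⇒  C ≈ 63.8311°
Check: A + B + C ≈ 180°

A = 87.1°, B = 29.07°, C = 63.83°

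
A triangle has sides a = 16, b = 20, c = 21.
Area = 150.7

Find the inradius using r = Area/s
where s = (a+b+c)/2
s = (16 + 20 + 21)/2 = 57/2 = 28.5
r = Area/s = 150.7/28.5 ≈ 5.28772

r = 5.288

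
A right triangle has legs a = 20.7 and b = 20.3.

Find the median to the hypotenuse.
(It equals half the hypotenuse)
Hypotenuse c = √(a² + b²) = √(428.49 + 412.09) = √840.58 ≈ 28.9928
Median to hypotenuse = c/2 ≈ 28.9928/2 ≈ 14.4964

Median = 14.5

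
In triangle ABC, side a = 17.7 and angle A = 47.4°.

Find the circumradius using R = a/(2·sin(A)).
R = a/(2·sin(A)) = 17.7/(2·sin(47.4°))
sin(47.4°) ≈ 0.736097
R ≈ 17.7/(2·0.736097) = 17.7/1.47219 ≈ 12.0229

R = 12.02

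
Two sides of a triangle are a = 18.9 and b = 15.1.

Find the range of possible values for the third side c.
Triangle inequality: |a − b| < c < a + b
|a − b| = |18.9 − 15.1| = 3.8
a + b = 18.9 + 15.1 = 34

3.8 < c < 34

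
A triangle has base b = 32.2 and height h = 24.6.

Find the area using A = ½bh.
A = ½·b·h = ½·32.2·24.6 = ½·792.12 = 396.06

Area = 396.06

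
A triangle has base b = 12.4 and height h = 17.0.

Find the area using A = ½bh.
A = ½·b·h = ½·12.4·17.0 = ½·210.8 = 105.4

Area = 105.4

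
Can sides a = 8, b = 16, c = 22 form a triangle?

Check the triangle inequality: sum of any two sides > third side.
a + b vs c: 8 + 16 = 24 > 22  ✓
a + c vs b: 8 + 22 = 30 > 16  ✓
b + c vs a: 16 + 22 = 38 > 8  ✓

Yes, triangle inequality satisfied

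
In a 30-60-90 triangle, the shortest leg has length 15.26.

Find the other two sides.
In a 30-60-90 triangle the sides are in ratio 1 : √3 : 2 (short leg : long leg : hypotenuse).
Long leg = 15.26·√3 ≈ 15.26·1.73205 ≈ 26.4311
Hypotenuse = 2·15.26 = 30.52

Long leg = 15.26√3 = 26.43, Hypotenuse = 30.52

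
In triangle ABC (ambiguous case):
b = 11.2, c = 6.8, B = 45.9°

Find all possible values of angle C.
b/sin(B) = c/sin(C)  ⇒  sin(C) = c·sin(B)/b = 6.8·sin(45.9°)/11.2
sin(45.9°) ≈ 0.718126
sin(C) ≈ 6.8·0.718126/11.2 ≈ 4.88326/11.2 ≈ 0.436005
Candidate 1: C₁ = arcsin(0.436005) ≈ 25.8493°  →  A = 180° − 45.9° − 25.8493° ≈ 108.251° > 0, valid
Candidate 2: C₂ = 180° − C₁ ≈ 154.151°  →  A = 180° − 45.9° − 154.151° ≈ -20.0507° ≤ 0, not a valid triangle

C = 25.85° (one solution)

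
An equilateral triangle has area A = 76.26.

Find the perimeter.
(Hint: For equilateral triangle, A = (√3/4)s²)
A = (√3/4)s²  ⇒  s² = 4A/√3 = 4·76.26/√3 = 305.04/1.73205 ≈ 176.115
s ≈ √176.115 ≈ 13.2708
Perimeter = 3s ≈ 3·13.2708 ≈ 39.8125

Perimeter = 39.81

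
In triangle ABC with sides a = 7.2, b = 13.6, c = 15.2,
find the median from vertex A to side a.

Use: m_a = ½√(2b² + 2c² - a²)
m_a = ½√(2·13.6² + 2·15.2² − 7.2²) = ½√(2·184.96 + 2·231.04 − 51.84) = ½√(369.92 + 462.08 − 51.84) = ½√780.16
√780.16 ≈ 27.9313, so m_a ≈ 13.9657

m_a = 13.97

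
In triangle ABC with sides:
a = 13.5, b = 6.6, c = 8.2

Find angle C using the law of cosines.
c² = a² + b² − 2ab·cos(C)  ⇒  cos(C) = (a² + b² − c²)/(2ab)
cos(C) = (13.5² + 6.6² − 8.2²)/(2·13.5·6.6) = (182.25 + 43.56 − 67.24)/178.2 = 158.57/178.2 ≈ 0.889843
C = arccos(0.889843) ≈ 27.1465°

C = 27.15°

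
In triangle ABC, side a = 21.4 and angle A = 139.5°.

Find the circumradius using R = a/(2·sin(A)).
R = a/(2·sin(A)) = 21.4/(2·sin(139.5°))
sin(139.5°) ≈ 0.649448
R ≈ 21.4/(2·0.649448) = 21.4/1.2989 ≈ 16.4755

R = 16.48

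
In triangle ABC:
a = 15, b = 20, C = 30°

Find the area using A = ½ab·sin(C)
A = ½·a·b·sin(C) = ½·15·20·sin(30°)
sin(30°) ≈ 0.5
A ≈ ½·300·0.5 = 150·0.5 ≈ 75

Area = 75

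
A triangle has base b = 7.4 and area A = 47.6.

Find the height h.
A = ½·b·h  ⇒  h = 2A/b = 2·47.6/7.4 = 95.2/7.4 ≈ 12.8649

h = 12.86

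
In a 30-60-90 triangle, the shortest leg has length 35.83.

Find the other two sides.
In a 30-60-90 triangle the sides are in ratio 1 : √3 : 2 (short leg : long leg : hypotenuse).
Long leg = 35.83·√3 ≈ 35.83·1.73205 ≈ 62.0594
Hypotenuse = 2·35.83 = 71.66

Long leg = 35.83√3 = 62.06, Hypotenuse = 71.66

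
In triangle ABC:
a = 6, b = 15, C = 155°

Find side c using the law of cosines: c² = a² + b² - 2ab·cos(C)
c² = 6² + 15² − 2·6·15·cos(155°)
cos(155°) ≈ -0.906308
c² ≈ 36 + 225 − 180·(-0.906308) ≈ 261 + 163.135 ≈ 424.135
c ≈ √424.135 ≈ 20.5945

c = 20.59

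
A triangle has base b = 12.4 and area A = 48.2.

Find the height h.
A = ½·b·h  ⇒  h = 2A/b = 2·48.2/12.4 = 96.4/12.4 ≈ 7.77419

h = 7.774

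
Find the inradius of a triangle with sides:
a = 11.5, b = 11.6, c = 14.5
r = Area/s where s is the semi-perimeter.
s = (11.5 + 11.6 + 14.5)/2 = 37.6/2 = 18.8
Area = √(s(s−a)(s−b)(s−c)) = √(18.8·7.3·7.2·4.3) ≈ √4248.95 ≈ 65.184
r ≈ 65.184/18.8 ≈ 3.46723

r = 3.467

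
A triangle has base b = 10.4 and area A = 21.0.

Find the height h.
A = ½·b·h  ⇒  h = 2A/b = 2·21.0/10.4 = 42/10.4 ≈ 4.03846

h = 4.038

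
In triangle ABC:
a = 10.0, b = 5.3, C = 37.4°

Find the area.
Two sides and the included angle (SAS): A = ½·a·b·sin(C) = ½·10.0·5.3·sin(37.4°)
sin(37.4°) ≈ 0.607376
A ≈ ½·53·0.607376 = 26.5·0.607376 ≈ 16.0955

Area = 16.1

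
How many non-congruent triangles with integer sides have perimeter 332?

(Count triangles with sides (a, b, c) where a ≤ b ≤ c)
Let a ≤ b ≤ c with a + b + c = 332. The only binding inequality is a + b > c, i.e. 332 − c > c, so c < 332/2; and c ≥ 332/3 since c is the largest side.
So 111 ≤ c ≤ 165. For each c, b runs from ⌈(332 − c)/2⌉ up to c (then a = 332 − b − c satisfies 1 ≤ a ≤ b automatically), giving c − ⌈(332 − c)/2⌉ + 1 choices.
Summing over c: 1 + 3 + 4 + 6 + … + 81 + 82  (55 terms, c = 111, …, 165) = 2296
Check (closed form: nearest integer to p²/48 for even p, (p+3)²/48 for odd p): 332²/48 = 110224/48 ≈ 2296.33 → 2296

2296 triangles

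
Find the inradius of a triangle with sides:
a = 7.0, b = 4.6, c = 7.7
r = Area/s where s is the semi-perimeter.
s = (7.0 + 4.6 + 7.7)/2 = 19.3/2 = 9.65
Area = √(s(s−a)(s−b)(s−c)) = √(9.65·2.65·5.05·1.95) ≈ √251.825 ≈ 15.869
r ≈ 15.869/9.65 ≈ 1.64446

r = 1.644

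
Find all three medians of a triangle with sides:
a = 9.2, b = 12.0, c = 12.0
Median formula: m_a = ½√(2b² + 2c² − a²) (and cyclically). a² = 84.64, b² = 144, c² = 144.
m_a = ½√(2·144 + 2·144 − 84.64) = ½√491.36 ≈ ½·22.1666 ≈ 11.0833
m_b = ½√(2·84.64 + 2·144 − 144) = ½√313.28 ≈ ½·17.6997 ≈ 8.84986
m_c = ½√(2·84.64 + 2·144 − 144) = ½√313.28 ≈ ½·17.6997 ≈ 8.84986

m_a = 11.08, m_b = 8.85, m_c = 8.85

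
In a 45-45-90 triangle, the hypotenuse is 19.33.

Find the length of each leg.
In a 45-45-90 triangle hypotenuse = leg·√2, so leg = hypotenuse/√2.
Leg = 19.33/√2 ≈ 19.33/1.41421 ≈ 13.6684

Each leg = 13.67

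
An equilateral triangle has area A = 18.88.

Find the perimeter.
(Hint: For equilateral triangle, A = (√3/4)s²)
A = (√3/4)s²  ⇒  s² = 4A/√3 = 4·18.88/√3 = 75.52/1.73205 ≈ 43.6015
s ≈ √43.6015 ≈ 6.60314
Perimeter = 3s ≈ 3·6.60314 ≈ 19.8094

Perimeter = 19.81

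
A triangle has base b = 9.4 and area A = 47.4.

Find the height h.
A = ½·b·h  ⇒  h = 2A/b = 2·47.4/9.4 = 94.8/9.4 ≈ 10.0851

h = 10.09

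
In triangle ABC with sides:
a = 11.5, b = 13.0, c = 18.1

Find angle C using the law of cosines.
c² = a² + b² − 2ab·cos(C)  ⇒  cos(C) = (a² + b² − c²)/(2ab)
cos(C) = (11.5² + 13.0² − 18.1²)/(2·11.5·13.0) = (132.25 + 169 − 327.61)/299 = -26.36/299 ≈ -0.0881605
C = arccos(-0.0881605) ≈ 95.0578°

C = 95.06°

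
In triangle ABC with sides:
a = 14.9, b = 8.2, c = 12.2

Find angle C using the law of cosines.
c² = a² + b² − 2ab·cos(C)  ⇒  cos(C) = (a² + b² − c²)/(2ab)
cos(C) = (14.9² + 8.2² − 12.2²)/(2·14.9·8.2) = (222.01 + 67.24 − 148.84)/244.36 = 140.41/244.36 ≈ 0.574603
C = arccos(0.574603) ≈ 54.9282°

C = 54.93°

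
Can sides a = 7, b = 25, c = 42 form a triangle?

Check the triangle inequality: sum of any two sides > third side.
a + b vs c: 7 + 25 = 32 ≤ 42  ✗
a + c vs b: 7 + 42 = 49 > 25  ✓
b + c vs a: 25 + 42 = 67 > 7  ✓

No: 7 + 25 = 32 is not > 42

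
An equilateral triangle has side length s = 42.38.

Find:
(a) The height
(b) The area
(a) The height splits the triangle into two 30-60-90 halves: h = s·√3/2 = 42.38·1.73205/2 ≈ 73.4043/2 ≈ 36.7022
(b) Area = (√3/4)·s² = (√3/4)·42.38² = (√3/4)·1796.0644 ≈ 0.433013·1796.0644 ≈ 777.719

Height = 36.7, Area = 777.7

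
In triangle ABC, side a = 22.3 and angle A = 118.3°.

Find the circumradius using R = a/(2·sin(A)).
R = a/(2·sin(A)) = 22.3/(2·sin(118.3°))
sin(118.3°) ≈ 0.880477
R ≈ 22.3/(2·0.880477) = 22.3/1.76095 ≈ 12.6636

R = 12.66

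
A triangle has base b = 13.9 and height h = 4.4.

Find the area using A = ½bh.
A = ½·b·h = ½·13.9·4.4 = ½·61.16 = 30.58

Area = 30.58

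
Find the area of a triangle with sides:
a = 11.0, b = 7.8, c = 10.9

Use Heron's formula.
s = (11.0 + 7.8 + 10.9)/2 = 29.7/2 = 14.85
s − a = 3.85, s − b = 7.05, s − c = 3.95
s(s−a)(s−b)(s−c) = 14.85·3.85·7.05·3.95 ≈ 1592.11
Area = √1592.11 ≈ 39.9013

Area = 39.9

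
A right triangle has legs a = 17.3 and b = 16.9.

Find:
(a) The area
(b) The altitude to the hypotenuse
(a) The legs are perpendicular, so Area = ½·a·b = ½·17.3·16.9 = ½·292.37 = 146.185
(b) Hypotenuse c = √(a² + b²) = √(299.29 + 285.61) = √584.9 ≈ 24.1847
    Area = ½·c·h_c  ⇒  h_c = 2·Area/c = 292.37/24.1847 ≈ 12.089

Area = 146.185, h_c = 12.09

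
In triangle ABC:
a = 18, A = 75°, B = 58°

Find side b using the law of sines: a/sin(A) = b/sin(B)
a/sin(A) = b/sin(B)  ⇒  b = a·sin(B)/sin(A) = 18·sin(58°)/sin(75°)
sin(58°) ≈ 0.848048, sin(75°) ≈ 0.965926
b ≈ 18·0.848048/0.965926 ≈ 15.2649/0.965926 ≈ 15.8034

b = 15.8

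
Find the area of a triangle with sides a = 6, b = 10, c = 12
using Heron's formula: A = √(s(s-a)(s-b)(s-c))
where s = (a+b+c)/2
s = (6 + 10 + 12)/2 = 28/2 = 14
s − a = 8, s − b = 4, s − c = 2
s(s−a)(s−b)(s−c) = 14·8·4·2 = 896
Area = √896 ≈ 29.9333

s = 14.0, Area = 29.93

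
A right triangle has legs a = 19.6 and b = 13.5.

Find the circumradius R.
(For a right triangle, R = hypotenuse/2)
Hypotenuse c = √(a² + b²) = √(384.16 + 182.25) = √566.41 ≈ 23.7994
R = c/2 ≈ 23.7994/2 ≈ 11.8997

R = 11.9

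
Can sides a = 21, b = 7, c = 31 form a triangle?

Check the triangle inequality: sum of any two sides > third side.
a + b vs c: 21 + 7 = 28 ≤ 31  ✗
a + c vs b: 21 + 31 = 52 > 7  ✓
b + c vs a: 7 + 31 = 38 > 21  ✓

No: 21 + 7 = 28 is not > 31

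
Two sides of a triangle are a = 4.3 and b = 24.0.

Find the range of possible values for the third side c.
Triangle inequality: |a − b| < c < a + b
|a − b| = |4.3 − 24.0| = 19.7
a + b = 4.3 + 24.0 = 28.3

19.7 < c < 28.3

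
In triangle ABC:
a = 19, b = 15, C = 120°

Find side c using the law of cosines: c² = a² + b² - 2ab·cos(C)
c² = 19² + 15² − 2·19·15·cos(120°)
cos(120°) ≈ -0.5
c² ≈ 361 + 225 − 570·(-0.5) ≈ 586 + 285 ≈ 871
c ≈ √871 ≈ 29.5127

c = 29.51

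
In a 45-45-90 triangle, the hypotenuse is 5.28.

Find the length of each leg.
In a 45-45-90 triangle hypotenuse = leg·√2, so leg = hypotenuse/√2.
Leg = 5.28/√2 ≈ 5.28/1.41421 ≈ 3.73352

Each leg = 3.734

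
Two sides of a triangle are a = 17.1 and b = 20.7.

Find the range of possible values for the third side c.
Triangle inequality: |a − b| < c < a + b
|a − b| = |17.1 − 20.7| = 3.6
a + b = 17.1 + 20.7 = 37.8

3.6 < c < 37.8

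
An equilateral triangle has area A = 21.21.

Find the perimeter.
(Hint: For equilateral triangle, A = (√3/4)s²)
A = (√3/4)s²  ⇒  s² = 4A/√3 = 4·21.21/√3 = 84.84/1.73205 ≈ 48.9824
s ≈ √48.9824 ≈ 6.99874
Perimeter = 3s ≈ 3·6.99874 ≈ 20.9962

Perimeter = 21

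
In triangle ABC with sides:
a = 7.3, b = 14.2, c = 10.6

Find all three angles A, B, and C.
Law of cosines for each angle (a² = 53.29, b² = 201.64, c² = 112.36):
cos(A) = (b² + c² − a²)/(2bc) = (201.64 + 112.36 − 53.29)/(2·14.2·10.6) = 260.71/301.04 ≈ 0.866031  ⇒  A ≈ 29.9993°
cos(B) = (a² + c² − b²)/(2ac) = (53.29 + 112.36 − 201.64)/(2·7.3·10.6) = -35.99/154.76 ≈ -0.232554  ⇒  B ≈ 103.447°
cos(C) = (a² + b² − c²)/(2ab) = (53.29 + 201.64 − 112.36)/(2·7.3·14.2) = 142.57/207.32 ≈ 0.687681  ⇒  C ≈ 46.5532°
Check: A + B + C ≈ 180°

A = 30°, B = 103.4°, C = 46.55°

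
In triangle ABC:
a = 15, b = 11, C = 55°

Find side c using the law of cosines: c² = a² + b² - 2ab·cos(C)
c² = 15² + 11² − 2·15·11·cos(55°)
cos(55°) ≈ 0.573576
c² ≈ 225 + 121 − 330·(0.573576) ≈ 346 − 189.28 ≈ 156.72
c ≈ √156.72 ≈ 12.5188

c = 12.52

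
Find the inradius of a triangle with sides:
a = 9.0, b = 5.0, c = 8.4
r = Area/s where s is the semi-perimeter.
s = (9.0 + 5.0 + 8.4)/2 = 22.4/2 = 11.2
Area = √(s(s−a)(s−b)(s−c)) = √(11.2·2.2·6.2·2.8) ≈ √427.75 ≈ 20.6821
r ≈ 20.6821/11.2 ≈ 1.84662

r = 1.847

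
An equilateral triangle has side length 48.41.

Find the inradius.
r = Area/s with s the semi-perimeter.
Area = (√3/4)·48.41² = (√3/4)·2343.5281 ≈ 0.433013·2343.5281 ≈ 1014.78
s = 3·48.41/2 = 72.615
r ≈ 1014.78/72.615 ≈ 13.9748
(Equivalently r = side/(2√3) = 48.41/3.4641 ≈ 13.9748.)

r = 13.97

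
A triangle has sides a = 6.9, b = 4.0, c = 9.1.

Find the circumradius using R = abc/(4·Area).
First find the area with Heron's formula.
s = (6.9 + 4.0 + 9.1)/2 = 10
Area = √(s(s−a)(s−b)(s−c)) = √(10·3.1·6·0.9) ≈ √167.4 ≈ 12.9383
abc = 6.9·4.0·9.1 = 251.16
R = abc/(4·Area) ≈ 251.16/(4·12.9383) = 251.16/51.7533 ≈ 4.85303

R = 4.853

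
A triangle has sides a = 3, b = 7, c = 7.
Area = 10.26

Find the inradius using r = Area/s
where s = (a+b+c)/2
s = (3 + 7 + 7)/2 = 17/2 = 8.5
r = Area/s = 10.26/8.5 ≈ 1.20706

r = 1.207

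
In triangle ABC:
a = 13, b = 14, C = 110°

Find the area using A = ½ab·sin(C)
A = ½·a·b·sin(C) = ½·13·14·sin(110°)
sin(110°) ≈ 0.939693
A ≈ ½·182·0.939693 = 91·0.939693 ≈ 85.512

Area = 85.51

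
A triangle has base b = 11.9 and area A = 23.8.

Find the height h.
A = ½·b·h  ⇒  h = 2A/b = 2·23.8/11.9 = 47.6/11.9 ≈ 4

h = 4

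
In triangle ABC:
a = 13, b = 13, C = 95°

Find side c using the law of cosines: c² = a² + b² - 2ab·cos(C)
c² = 13² + 13² − 2·13·13·cos(95°)
cos(95°) ≈ -0.0871557
c² ≈ 169 + 169 − 338·(-0.0871557) ≈ 338 + 29.4586 ≈ 367.459
c ≈ √367.459 ≈ 19.1692

c = 19.17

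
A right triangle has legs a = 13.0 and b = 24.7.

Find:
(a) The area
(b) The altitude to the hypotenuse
(a) The legs are perpendicular, so Area = ½·a·b = ½·13.0·24.7 = ½·321.1 = 160.55
(b) Hypotenuse c = √(a² + b²) = √(169 + 610.09) = √779.09 ≈ 27.9122
    Area = ½·c·h_c  ⇒  h_c = 2·Area/c = 321.1/27.9122 ≈ 11.5039

Area = 160.55, h_c = 11.5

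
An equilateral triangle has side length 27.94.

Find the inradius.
r = Area/s with s the semi-perimeter.
Area = (√3/4)·27.94² = (√3/4)·780.6436 ≈ 0.433013·780.6436 ≈ 338.029
s = 3·27.94/2 = 41.91
r ≈ 338.029/41.91 ≈ 8.06558
(Equivalently r = side/(2√3) = 27.94/3.4641 ≈ 8.06558.)

r = 8.066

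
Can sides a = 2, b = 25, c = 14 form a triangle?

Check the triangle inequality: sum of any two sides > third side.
a + b vs c: 2 + 25 = 27 > 14  ✓
a + c vs b: 2 + 14 = 16 ≤ 25  ✗
b + c vs a: 25 + 14 = 39 > 2  ✓

No: 2 + 14 = 16 is not > 25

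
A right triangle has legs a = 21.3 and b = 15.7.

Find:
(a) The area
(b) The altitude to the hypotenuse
(a) The legs are perpendicular, so Area = ½·a·b = ½·21.3·15.7 = ½·334.41 = 167.205
(b) Hypotenuse c = √(a² + b²) = √(453.69 + 246.49) = √700.18 ≈ 26.4609
    Area = ½·c·h_c  ⇒  h_c = 2·Area/c = 334.41/26.4609 ≈ 12.6379

Area = 167.205, h_c = 12.64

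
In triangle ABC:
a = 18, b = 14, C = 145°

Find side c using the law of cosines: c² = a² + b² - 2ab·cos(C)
c² = 18² + 14² − 2·18·14·cos(145°)
cos(145°) ≈ -0.819152
c² ≈ 324 + 196 − 504·(-0.819152) ≈ 520 + 412.853 ≈ 932.853
c ≈ √932.853 ≈ 30.5426

c = 30.54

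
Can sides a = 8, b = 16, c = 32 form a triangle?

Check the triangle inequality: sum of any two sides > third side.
a + b vs c: 8 + 16 = 24 ≤ 32  ✗
a + c vs b: 8 + 32 = 40 > 16  ✓
b + c vs a: 16 + 32 = 48 > 8  ✓

No: 8 + 16 = 24 is not > 32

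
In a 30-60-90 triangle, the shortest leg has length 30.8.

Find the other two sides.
In a 30-60-90 triangle the sides are in ratio 1 : √3 : 2 (short leg : long leg : hypotenuse).
Long leg = 30.8·√3 ≈ 30.8·1.73205 ≈ 53.3472
Hypotenuse = 2·30.8 = 61.6

Long leg = 30.8√3 = 53.35, Hypotenuse = 61.6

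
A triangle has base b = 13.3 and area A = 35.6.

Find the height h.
A = ½·b·h  ⇒  h = 2A/b = 2·35.6/13.3 = 71.2/13.3 ≈ 5.35338

h = 5.353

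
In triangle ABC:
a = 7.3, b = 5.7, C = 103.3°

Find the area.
Two sides and the included angle (SAS): A = ½·a·b·sin(C) = ½·7.3·5.7·sin(103.3°)
sin(103.3°) ≈ 0.973179
A ≈ ½·41.61·0.973179 = 20.805·0.973179 ≈ 20.247

Area = 20.25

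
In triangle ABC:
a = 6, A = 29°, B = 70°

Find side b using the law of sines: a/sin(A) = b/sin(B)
a/sin(A) = b/sin(B)  ⇒  b = a·sin(B)/sin(A) = 6·sin(70°)/sin(29°)
sin(70°) ≈ 0.939693, sin(29°) ≈ 0.48481
b ≈ 6·0.939693/0.48481 ≈ 5.63816/0.48481 ≈ 11.6296

b = 11.63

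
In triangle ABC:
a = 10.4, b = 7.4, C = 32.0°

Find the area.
Two sides and the included angle (SAS): A = ½·a·b·sin(C) = ½·10.4·7.4·sin(32.0°)
sin(32.0°) ≈ 0.529919
A ≈ ½·76.96·0.529919 = 38.48·0.529919 ≈ 20.3913

Area = 20.39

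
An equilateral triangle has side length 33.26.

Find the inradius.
r = Area/s with s the semi-perimeter.
Area = (√3/4)·33.26² = (√3/4)·1106.2276 ≈ 0.433013·1106.2276 ≈ 479.011
s = 3·33.26/2 = 49.89
r ≈ 479.011/49.89 ≈ 9.60133
(Equivalently r = side/(2√3) = 33.26/3.4641 ≈ 9.60133.)

r = 9.601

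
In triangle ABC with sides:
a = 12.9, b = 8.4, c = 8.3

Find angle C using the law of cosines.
c² = a² + b² − 2ab·cos(C)  ⇒  cos(C) = (a² + b² − c²)/(2ab)
cos(C) = (12.9² + 8.4² − 8.3²)/(2·12.9·8.4) = (166.41 + 70.56 − 68.89)/216.72 = 168.08/216.72 ≈ 0.775563
C = arccos(0.775563) ≈ 39.1439°

C = 39.14°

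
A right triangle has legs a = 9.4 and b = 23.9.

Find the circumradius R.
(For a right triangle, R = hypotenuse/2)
Hypotenuse c = √(a² + b²) = √(88.36 + 571.21) = √659.57 ≈ 25.6821
R = c/2 ≈ 25.6821/2 ≈ 12.841

R = 12.84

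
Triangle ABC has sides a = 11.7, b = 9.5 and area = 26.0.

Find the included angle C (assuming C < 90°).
Area = ½·a·b·sin(C)  ⇒  sin(C) = 2·Area/(a·b) = 2·26.0/(11.7·9.5) = 52/111.15 ≈ 0.467836
C = arcsin(0.467836) ≈ 27.8939° (taking the acute solution since C < 90°)

C = 27.89°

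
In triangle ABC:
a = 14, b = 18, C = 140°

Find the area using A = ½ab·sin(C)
A = ½·a·b·sin(C) = ½·14·18·sin(140°)
sin(140°) ≈ 0.642788
A ≈ ½·252·0.642788 = 126·0.642788 ≈ 80.9912

Area = 80.99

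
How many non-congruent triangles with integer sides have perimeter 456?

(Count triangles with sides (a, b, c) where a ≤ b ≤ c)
Let a ≤ b ≤ c with a + b + c = 456. The only binding inequality is a + b > c, i.e. 456 − c > c, so c < 456/2; and c ≥ 456/3 since c is the largest side.
So 152 ≤ c ≤ 227. For each c, b runs from ⌈(456 − c)/2⌉ up to c (then a = 456 − b − c satisfies 1 ≤ a ≤ b automatically), giving c − ⌈(456 − c)/2⌉ + 1 choices.
Summing over c: 1 + 2 + 4 + 5 + … + 112 + 113  (76 terms, c = 152, …, 227) = 4332
Check (closed form: nearest integer to p²/48 for even p, (p+3)²/48 for odd p): 456²/48 = 207936/48 ≈ 4332.00 → 4332

4332 triangles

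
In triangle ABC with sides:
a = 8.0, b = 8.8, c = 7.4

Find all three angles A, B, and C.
Law of cosines for each angle (a² = 64, b² = 77.44, c² = 54.76):
cos(A) = (b² + c² − a²)/(2bc) = (77.44 + 54.76 − 64)/(2·8.8·7.4) = 68.2/130.24 ≈ 0.523649  ⇒  A ≈ 58.4227°
cos(B) = (a² + c² − b²)/(2ac) = (64 + 54.76 − 77.44)/(2·8.0·7.4) = 41.32/118.4 ≈ 0.348986  ⇒  B ≈ 69.5747°
cos(C) = (a² + b² − c²)/(2ab) = (64 + 77.44 − 54.76)/(2·8.0·8.8) = 86.68/140.8 ≈ 0.615625  ⇒  C ≈ 52.0027°
Check: A + B + C ≈ 180°

A = 58.42°, B = 69.57°, C = 52°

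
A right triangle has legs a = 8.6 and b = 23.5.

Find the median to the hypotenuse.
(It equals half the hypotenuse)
Hypotenuse c = √(a² + b²) = √(73.96 + 552.25) = √626.21 ≈ 25.0242
Median to hypotenuse = c/2 ≈ 25.0242/2 ≈ 12.5121

Median = 12.51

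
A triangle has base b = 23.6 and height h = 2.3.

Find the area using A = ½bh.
A = ½·b·h = ½·23.6·2.3 = ½·54.28 = 27.14

Area = 27.14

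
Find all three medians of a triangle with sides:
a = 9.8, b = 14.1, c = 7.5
Median formula: m_a = ½√(2b² + 2c² − a²) (and cyclically). a² = 96.04, b² = 198.81, c² = 56.25.
m_a = ½√(2·198.81 + 2·56.25 − 96.04) = ½√414.08 ≈ ½·20.349 ≈ 10.1745
m_b = ½√(2·96.04 + 2·56.25 − 198.81) = ½√105.77 ≈ ½·10.2845 ≈ 5.14223
m_c = ½√(2·96.04 + 2·198.81 − 56.25) = ½√533.45 ≈ ½·23.0965 ≈ 11.5483

m_a = 10.17, m_b = 5.142, m_c = 11.55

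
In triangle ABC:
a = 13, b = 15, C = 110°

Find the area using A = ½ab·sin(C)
A = ½·a·b·sin(C) = ½·13·15·sin(110°)
sin(110°) ≈ 0.939693
A ≈ ½·195·0.939693 = 97.5·0.939693 ≈ 91.62

Area = 91.62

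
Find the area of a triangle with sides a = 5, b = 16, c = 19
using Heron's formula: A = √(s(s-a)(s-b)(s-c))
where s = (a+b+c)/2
s = (5 + 16 + 19)/2 = 40/2 = 20
s − a = 15, s − b = 4, s − c = 1
s(s−a)(s−b)(s−c) = 20·15·4·1 = 1200
Area = √1200 ≈ 34.641

s = 20.0, Area = 34.64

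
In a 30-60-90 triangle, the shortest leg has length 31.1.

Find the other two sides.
In a 30-60-90 triangle the sides are in ratio 1 : √3 : 2 (short leg : long leg : hypotenuse).
Long leg = 31.1·√3 ≈ 31.1·1.73205 ≈ 53.8668
Hypotenuse = 2·31.1 = 62.2

Long leg = 31.1√3 = 53.87, Hypotenuse = 62.2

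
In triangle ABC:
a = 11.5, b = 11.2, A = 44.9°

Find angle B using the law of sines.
a/sin(A) = b/sin(B)  ⇒  sin(B) = b·sin(A)/a = 11.2·sin(44.9°)/11.5
sin(44.9°) ≈ 0.705872
sin(B) ≈ 11.2·0.705872/11.5 ≈ 7.90576/11.5 ≈ 0.687458
B = arcsin(0.687458) ≈ 43.4292°
(Since b ≤ a we need B ≤ A, so the obtuse alternative 180° − 43.4292° ≈ 136.571° is rejected.)

B = 43.43°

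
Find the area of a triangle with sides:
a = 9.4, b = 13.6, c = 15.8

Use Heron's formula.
s = (9.4 + 13.6 + 15.8)/2 = 38.8/2 = 19.4
s − a = 10, s − b = 5.8, s − c = 3.6
s(s−a)(s−b)(s−c) = 19.4·10·5.8·3.6 ≈ 4050.72
Area = √4050.72 ≈ 63.6453

Area = 63.65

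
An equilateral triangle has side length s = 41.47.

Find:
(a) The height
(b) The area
(a) The height splits the triangle into two 30-60-90 halves: h = s·√3/2 = 41.47·1.73205/2 ≈ 71.8281/2 ≈ 35.9141
(b) Area = (√3/4)·s² = (√3/4)·41.47² = (√3/4)·1719.7609 ≈ 0.433013·1719.7609 ≈ 744.678

Height = 35.91, Area = 744.7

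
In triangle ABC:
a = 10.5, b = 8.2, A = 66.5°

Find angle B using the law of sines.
a/sin(A) = b/sin(B)  ⇒  sin(B) = b·sin(A)/a = 8.2·sin(66.5°)/10.5
sin(66.5°) ≈ 0.91706
sin(B) ≈ 8.2·0.91706/10.5 ≈ 7.51989/10.5 ≈ 0.71618
B = arcsin(0.71618) ≈ 45.74°
(Since b ≤ a we need B ≤ A, so the obtuse alternative 180° − 45.74° ≈ 134.26° is rejected.)

B = 45.74°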